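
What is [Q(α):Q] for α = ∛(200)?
[Q(α):Q] = 3

The minimal polynomial of α is x^3 - 200, irreducible over Q since 200 is not a perfect cube (so x^3 - 200 has no rational root). Hence [Q(α):Q] = deg(m_α) = 3.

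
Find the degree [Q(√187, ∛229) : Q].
[Q(√187, ∛229) : Q] = 6

Let L = Q(√187, ∛229). Since Q(√187) ⊂ L and [Q(√187):Q] = 2, the tower law gives 2 | [L:Q]. Likewise Q(∛229) ⊂ L with [Q(∛229):Q] = 3 (because 229 is not a perfect cube), so 3 | [L:Q]. As gcd(2,3) = 1, [L:Q] is divisible by 6. Conversely L is generated over Q by √187 and ∛229, so [L:Q] ≤ 2·3 = 6. Therefore [Q(√187, ∛229) : Q] = 6.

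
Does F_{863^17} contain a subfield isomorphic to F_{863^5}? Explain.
No: F_{863^5} is not a subfield of F_{863^17}

F_{p^m} embeds in F_{p^n} iff m | n. Here 5 ∤ 17 (since 17 = 3·5 + 2 with remainder 2 ≠ 0), so F_{863^5} is not a subfield of F_{863^17}. Equivalently: if it were, the tower law would give 5 = [F_{863^5}:F_863] dividing [F_{863^17}:F_863] = 17, contradiction.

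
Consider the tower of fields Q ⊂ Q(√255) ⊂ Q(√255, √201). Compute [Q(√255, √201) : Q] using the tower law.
[Q(√255, √201) : Q] = 4

[Q(√255):Q] = 2 (min poly x^2 - 255, irreducible since 255 is squarefree > 1). For the top step, suppose √201 ∈ Q(√255), say √201 = c + d√255 with c, d ∈ Q. Squaring: 201 = c^2 + 255d^2 + 2cd√255. Since √255 ∉ Q this forces 2cd = 0. If d = 0 then √201 = c ∈ Q, contradicting 201 squarefree > 1. If c = 0 then 201 = 255d^2, so 255·201 = (255d)^2 is a perfect square in Q — but 255·201 = 51255 is not a perfect square (since 255 and 201 are distinct squarefree integers). Contradiction. Hence √201 ∉ Q(√255), so x^2 - 201 stays irreducible over Q(√255) and [Q(√255, √201) : Q(√255)] = 2. By the tower law, [Q(√255, √201) : Q] = 2 · 2 = 4.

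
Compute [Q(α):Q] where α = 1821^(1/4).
[Q(α):Q] = 4

α is a root of x^4 - 1821. By Eisenstein's criterion at the prime p = 3 (which divides the constant term 1821 but p^2 = 9 does not, since 1821 is squarefree), x^4 - 1821 is irreducible over Q. Hence [Q(α):Q] = 4.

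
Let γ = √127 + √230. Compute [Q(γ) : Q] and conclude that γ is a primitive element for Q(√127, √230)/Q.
[Q(γ) : Q] = 4 (equivalently, Q(γ) = Q(√127, √230))

Obviously Q(γ) ⊆ Q(√127, √230), and [Q(√127, √230):Q] = 4 (since 127, 230 are distinct squarefree integers > 1 with 29210 not a perfect square). To show equality we compute the minimal polynomial of γ. From γ = √127 + √230: γ^2 = 127 + 2√(29210) + 230 = 357 + 2√(29210), so γ^2 - 357 = 2√(29210); squaring, (γ^2 - 357)^2 = 4·29210, i.e. γ^4 - 714γ^2 + 127449 - 116840 = 0, i.e. γ^4 - 714γ^2 + 10609 = 0. So γ is a root of x^4 - 714x^2 + 10609. This polynomial is irreducible over Q: it has no rational root (each ±√127 ± √230 is irrational), and any factorization into two quadratics over Q would force √(29210) ∈ Q (pairing opposite roots) or √127, √230 ∈ Q (other pairings), all impossible. Hence [Q(γ):Q] = 4 = [Q(√127, √230):Q], so Q(γ) = Q(√127, √230).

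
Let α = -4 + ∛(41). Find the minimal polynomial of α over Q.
m_α(x) = x^3 + 12x^2 + 48x + 23

Set β = α + 4 = ∛(41), so β^3 = 41. Then (α + 4)^3 - 41 = 0, i.e. α is a root of g(x) = (x + 4)^3 - 41 = x^3 + 12x^2 + 48x + 23. Since g(x) = h(x + 4) where h(x) = x^3 - 41, and h is irreducible over Q (because 41 is not a perfect cube, so h has no rational root, and a monic cubic with no rational root is irreducible), g is also irreducible (irreducibility is preserved under the substitution x → x + 4). Hence m_α(x) = x^3 + 12x^2 + 48x + 23.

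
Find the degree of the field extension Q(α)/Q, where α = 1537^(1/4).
[Q(α):Q] = 4

α is a root of x^4 - 1537. By Eisenstein's criterion at the prime p = 29 (which divides the constant term 1537 but p^2 = 841 does not, since 1537 is squarefree), x^4 - 1537 is irreducible over Q. Hence [Q(α):Q] = 4.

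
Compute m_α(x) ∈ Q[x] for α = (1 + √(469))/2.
m_α(x) = x^2 - x - 117

From 2α - 1 = √(469), squaring gives (2α - 1)^2 = 469, i.e. 4α^2 - 4α + 1 = 469, so α^2 - α + (1 - 469)/4 = 0. Since 469 ≡ 1 (mod 4), (1 - 469)/4 = -117 ∈ Z. The polynomial x^2 - x - 117 has discriminant 1 - 4·(-117) = 469, which is not a perfect square in Q (d = 469 is squarefree and ≠ 1), so x^2 - x - 117 is irreducible over Q. It is the minimal polynomial of α.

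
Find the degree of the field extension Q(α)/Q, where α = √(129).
[Q(α):Q] = 2

[Q(α):Q] equals the degree of the minimal polynomial of α. Here α^2 = 129 and x^2 - 129 is irreducible (d = 129 is squarefree, ≠ 1, hence not a square), so deg(m_α) = 2. Thus [Q(α):Q] = 2.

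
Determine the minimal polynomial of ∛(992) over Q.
m_α(x) = x^3 - 992

α satisfies α^3 = 992, so x^3 - 992 annihilates α. By the rational root test, a rational root p/q (in lowest terms) of x^3 - 992 would satisfy p^3 = 992 q^3, forcing q = 1 and p^3 = 992; but 992 is not a perfect cube, contradiction. A monic cubic over Q with no rational root is irreducible (any nontrivial factorization would include a linear factor). Hence x^3 - 992 is the minimal polynomial of α, and in particular [Q(α):Q] = 3.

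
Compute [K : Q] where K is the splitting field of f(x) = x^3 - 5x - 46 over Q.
[K : Q] = 6

By the rational root test, any rational root of the monic integer polynomial f(x) = x^3 - 5x - 46 must be an integer dividing the constant term -46, i.e. one of ±{1, 2, 23, 46}. Evaluating: f(1) = -50, f(-1) = -42, f(2) = -48, f(-2) = -44, f(23) = 12006, f(-23) = -12098, f(46) = 97060, f(-46) = -97152; none is 0, so f has no rational root and is therefore irreducible over Q (a cubic with no linear factor over a field is irreducible). For an irreducible cubic, the Galois group is A_3 or S_3 according as the discriminant disc(f) = -4a^3 - 27b^2 = -4·(-5)^3 - 27·(-46)^2 = -56632 is or is not a square in Q. Here disc(f) = -56632 is not a perfect square in Q, so the Galois group of f over Q is not contained in A_3 and must be all of S_3. The splitting field has degree |S_3| = 6 over Q, so [K : Q] = 6.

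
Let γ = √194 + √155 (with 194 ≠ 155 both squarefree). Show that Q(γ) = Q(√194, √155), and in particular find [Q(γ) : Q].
[Q(γ) : Q] = 4 (equivalently, Q(γ) = Q(√194, √155))

Obviously Q(γ) ⊆ Q(√194, √155), and [Q(√194, √155):Q] = 4 (since 194, 155 are distinct squarefree integers > 1 with 30070 not a perfect square). To show equality we compute the minimal polynomial of γ. From γ = √194 + √155: γ^2 = 194 + 2√(30070) + 155 = 349 + 2√(30070), so γ^2 - 349 = 2√(30070); squaring, (γ^2 - 349)^2 = 4·30070, i.e. γ^4 - 698γ^2 + 121801 - 120280 = 0, i.e. γ^4 - 698γ^2 + 1521 = 0. So γ is a root of x^4 - 698x^2 + 1521. This polynomial is irreducible over Q: it has no rational root (each ±√194 ± √155 is irrational), and any factorization into two quadratics over Q would force √(30070) ∈ Q (pairing opposite roots) or √194, √155 ∈ Q (other pairings), all impossible. Hence [Q(γ):Q] = 4 = [Q(√194, √155):Q], so Q(γ) = Q(√194, √155).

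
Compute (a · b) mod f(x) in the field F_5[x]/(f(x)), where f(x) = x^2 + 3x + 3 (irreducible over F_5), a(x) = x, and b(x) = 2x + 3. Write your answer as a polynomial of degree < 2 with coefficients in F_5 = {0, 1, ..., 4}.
a · b ≡ 2x + 4 (mod f(x))

Multiply in F_5[x]: a(x)·b(x) = (x)·(2x + 3) = 2x^2 + 3x. This has degree ≥ 2, so divide by f(x) over F_5: 2x^2 + 3x = (2)·(x^2 + 3x + 3) + (2x + 4). Hence a·b ≡ 2x + 4 (mod f). (F_5[x]/(f) is a field with 5^2 = 25 elements since f is irreducible of degree 2.)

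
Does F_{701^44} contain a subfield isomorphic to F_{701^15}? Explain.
No: F_{701^15} is not a subfield of F_{701^44}

F_{p^m} embeds in F_{p^n} iff m | n. Here 15 ∤ 44 (since 44 = 2·15 + 14 with remainder 14 ≠ 0), so F_{701^15} is not a subfield of F_{701^44}. Equivalently: if it were, the tower law would give 15 = [F_{701^15}:F_701] dividing [F_{701^44}:F_701] = 44, contradiction.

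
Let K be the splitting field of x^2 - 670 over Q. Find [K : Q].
[K : Q] = 2

f(x) = x^2 - 670 factors as (x - √670)(x + √670). The splitting field is K = Q(√670). Since 670 is squarefree and > 1, it is not a perfect square, so x^2 - 670 is irreducible over Q and [Q(√670) : Q] = 2. Hence [K : Q] = 2.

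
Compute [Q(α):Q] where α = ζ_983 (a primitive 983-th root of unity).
[Q(α):Q] = 982

The minimal polynomial of ζ_983 over Q is the 983-th cyclotomic polynomial Φ_983(x), which is irreducible over Q and has degree φ(983) = 982. Hence [Q(α):Q] = φ(983) = 982.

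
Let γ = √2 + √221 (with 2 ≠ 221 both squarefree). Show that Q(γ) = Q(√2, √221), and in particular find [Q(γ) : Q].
[Q(γ) : Q] = 4 (equivalently, Q(γ) = Q(√2, √221))

Obviously Q(γ) ⊆ Q(√2, √221), and [Q(√2, √221):Q] = 4 (since 2, 221 are distinct squarefree integers > 1 with 442 not a perfect square). To show equality we compute the minimal polynomial of γ. From γ = √2 + √221: γ^2 = 2 + 2√(442) + 221 = 223 + 2√(442), so γ^2 - 223 = 2√(442); squaring, (γ^2 - 223)^2 = 4·442, i.e. γ^4 - 446γ^2 + 49729 - 1768 = 0, i.e. γ^4 - 446γ^2 + 47961 = 0. So γ is a root of x^4 - 446x^2 + 47961. This polynomial is irreducible over Q: it has no rational root (each ±√2 ± √221 is irrational), and any factorization into two quadratics over Q would force √(442) ∈ Q (pairing opposite roots) or √2, √221 ∈ Q (other pairings), all impossible. Hence [Q(γ):Q] = 4 = [Q(√2, √221):Q], so Q(γ) = Q(√2, √221).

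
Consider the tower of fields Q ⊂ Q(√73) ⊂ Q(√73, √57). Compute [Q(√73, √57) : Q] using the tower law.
[Q(√73, √57) : Q] = 4

[Q(√73):Q] = 2 (min poly x^2 - 73, irreducible since 73 is squarefree > 1). For the top step, suppose √57 ∈ Q(√73), say √57 = c + d√73 with c, d ∈ Q. Squaring: 57 = c^2 + 73d^2 + 2cd√73. Since √73 ∉ Q this forces 2cd = 0. If d = 0 then √57 = c ∈ Q, contradicting 57 squarefree > 1. If c = 0 then 57 = 73d^2, so 73·57 = (73d)^2 is a perfect square in Q — but 73·57 = 4161 is not a perfect square (since 73 and 57 are distinct squarefree integers). Contradiction. Hence √57 ∉ Q(√73), so x^2 - 57 stays irreducible over Q(√73) and [Q(√73, √57) : Q(√73)] = 2. By the tower law, [Q(√73, √57) : Q] = 2 · 2 = 4.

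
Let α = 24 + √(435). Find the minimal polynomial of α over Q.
m_α(x) = x^2 - 48x + 141

From α - 24 = √(435), squaring gives (α - 24)^2 = 435, i.e. α^2 - 48α + 576 = 435, so α^2 - 48α + 141 = 0. The discriminant of x^2 - 48x + 141 is (-48)^2 - 4·(141) = 2304 - 564 = 1740, and 4·(435) is not a perfect square in Q since 435 is squarefree and ≠ 1. Hence x^2 - 48x + 141 is irreducible over Q and is the minimal polynomial of α.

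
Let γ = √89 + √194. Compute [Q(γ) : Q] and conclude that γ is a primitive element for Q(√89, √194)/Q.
[Q(γ) : Q] = 4 (equivalently, Q(γ) = Q(√89, √194))

Obviously Q(γ) ⊆ Q(√89, √194), and [Q(√89, √194):Q] = 4 (since 89, 194 are distinct squarefree integers > 1 with 17266 not a perfect square). To show equality we compute the minimal polynomial of γ. From γ = √89 + √194: γ^2 = 89 + 2√(17266) + 194 = 283 + 2√(17266), so γ^2 - 283 = 2√(17266); squaring, (γ^2 - 283)^2 = 4·17266, i.e. γ^4 - 566γ^2 + 80089 - 69064 = 0, i.e. γ^4 - 566γ^2 + 11025 = 0. So γ is a root of x^4 - 566x^2 + 11025. This polynomial is irreducible over Q: it has no rational root (each ±√89 ± √194 is irrational), and any factorization into two quadratics over Q would force √(17266) ∈ Q (pairing opposite roots) or √89, √194 ∈ Q (other pairings), all impossible. Hence [Q(γ):Q] = 4 = [Q(√89, √194):Q], so Q(γ) = Q(√89, √194).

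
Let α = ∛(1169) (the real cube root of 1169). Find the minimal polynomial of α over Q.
m_α(x) = x^3 - 1169

α satisfies α^3 = 1169, so x^3 - 1169 annihilates α. By the rational root test, a rational root p/q (in lowest terms) of x^3 - 1169 would satisfy p^3 = 1169 q^3, forcing q = 1 and p^3 = 1169; but 1169 is not a perfect cube, contradiction. A monic cubic over Q with no rational root is irreducible (any nontrivial factorization would include a linear factor). Hence x^3 - 1169 is the minimal polynomial of α, and in particular [Q(α):Q] = 3.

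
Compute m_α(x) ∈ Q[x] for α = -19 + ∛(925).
m_α(x) = x^3 + 57x^2 + 1083x + 5934

Set β = α + 19 = ∛(925), so β^3 = 925. Then (α + 19)^3 - 925 = 0, i.e. α is a root of g(x) = (x + 19)^3 - 925 = x^3 + 57x^2 + 1083x + 5934. Since g(x) = h(x + 19) where h(x) = x^3 - 925, and h is irreducible over Q (because 925 is not a perfect cube, so h has no rational root, and a monic cubic with no rational root is irreducible), g is also irreducible (irreducibility is preserved under the substitution x → x + 19). Hence m_α(x) = x^3 + 57x^2 + 1083x + 5934.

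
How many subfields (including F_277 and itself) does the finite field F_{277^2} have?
F_{277^2} has 2 subfields

The subfields of F_{p^n} are exactly the fields F_{p^d} for d | n (each is the fixed field of the unique index-d subgroup of Gal(F_{p^n}/F_p) ≅ Z/nZ). The divisors of n = 2 are {1, 2}, giving 2 subfields: F_{277^1}, F_{277^2}.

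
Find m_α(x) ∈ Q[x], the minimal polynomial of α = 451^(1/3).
m_α(x) = x^3 - 451

α satisfies α^3 = 451, so x^3 - 451 annihilates α. By the rational root test, a rational root p/q (in lowest terms) of x^3 - 451 would satisfy p^3 = 451 q^3, forcing q = 1 and p^3 = 451; but 451 is not a perfect cube, contradiction. A monic cubic over Q with no rational root is irreducible (any nontrivial factorization would include a linear factor). Hence x^3 - 451 is the minimal polynomial of α, and in particular [Q(α):Q] = 3.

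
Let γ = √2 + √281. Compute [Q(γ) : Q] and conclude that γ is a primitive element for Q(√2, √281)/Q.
[Q(γ) : Q] = 4 (equivalently, Q(γ) = Q(√2, √281))

Obviously Q(γ) ⊆ Q(√2, √281), and [Q(√2, √281):Q] = 4 (since 2, 281 are distinct squarefree integers > 1 with 562 not a perfect square). To show equality we compute the minimal polynomial of γ. From γ = √2 + √281: γ^2 = 2 + 2√(562) + 281 = 283 + 2√(562), so γ^2 - 283 = 2√(562); squaring, (γ^2 - 283)^2 = 4·562, i.e. γ^4 - 566γ^2 + 80089 - 2248 = 0, i.e. γ^4 - 566γ^2 + 77841 = 0. So γ is a root of x^4 - 566x^2 + 77841. This polynomial is irreducible over Q: it has no rational root (each ±√2 ± √281 is irrational), and any factorization into two quadratics over Q would force √(562) ∈ Q (pairing opposite roots) or √2, √281 ∈ Q (other pairings), all impossible. Hence [Q(γ):Q] = 4 = [Q(√2, √281):Q], so Q(γ) = Q(√2, √281).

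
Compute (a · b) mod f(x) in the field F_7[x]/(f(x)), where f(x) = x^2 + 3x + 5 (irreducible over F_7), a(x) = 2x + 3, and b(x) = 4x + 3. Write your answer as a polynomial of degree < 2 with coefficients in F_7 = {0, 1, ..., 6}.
a · b ≡ x + 4 (mod f(x))

Multiply in F_7[x]: a(x)·b(x) = (2x + 3)·(4x + 3) = x^2 + 4x + 2. This has degree ≥ 2, so divide by f(x) over F_7: x^2 + 4x + 2 = (1)·(x^2 + 3x + 5) + (x + 4). Hence a·b ≡ x + 4 (mod f). (F_7[x]/(f) is a field with 7^2 = 49 elements since f is irreducible of degree 2.)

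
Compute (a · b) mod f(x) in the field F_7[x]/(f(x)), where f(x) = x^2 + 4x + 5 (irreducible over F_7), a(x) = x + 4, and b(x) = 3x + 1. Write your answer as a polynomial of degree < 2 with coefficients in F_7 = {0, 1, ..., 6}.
a · b ≡ x + 3 (mod f(x))

Multiply in F_7[x]: a(x)·b(x) = (x + 4)·(3x + 1) = 3x^2 + 6x + 4. This has degree ≥ 2, so divide by f(x) over F_7: 3x^2 + 6x + 4 = (3)·(x^2 + 4x + 5) + (x + 3). Hence a·b ≡ x + 3 (mod f). (F_7[x]/(f) is a field with 7^2 = 49 elements since f is irreducible of degree 2.)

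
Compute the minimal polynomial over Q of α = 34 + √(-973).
m_α(x) = x^2 - 68x + 2129

From α - 34 = √(-973), squaring gives (α - 34)^2 = -973, i.e. α^2 - 68α + 1156 = -973, so α^2 - 68α + 2129 = 0. The discriminant of x^2 - 68x + 2129 is (-68)^2 - 4·(2129) = 4624 - 8516 = -3892, and 4·(-973) is not a perfect square in Q since -973 is squarefree and ≠ 1. Hence x^2 - 68x + 2129 is irreducible over Q and is the minimal polynomial of α.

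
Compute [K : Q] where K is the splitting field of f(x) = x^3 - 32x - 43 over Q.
[K : Q] = 6

By the rational root test, any rational root of the monic integer polynomial f(x) = x^3 - 32x - 43 must be an integer dividing the constant term -43, i.e. one of ±{1, 43}. Evaluating: f(1) = -74, f(-1) = -12, f(43) = 78088, f(-43) = -78174; none is 0, so f has no rational root and is therefore irreducible over Q (a cubic with no linear factor over a field is irreducible). For an irreducible cubic, the Galois group is A_3 or S_3 according as the discriminant disc(f) = -4a^3 - 27b^2 = -4·(-32)^3 - 27·(-43)^2 = 81149 is or is not a square in Q. Here disc(f) = 81149 is not a perfect square in Q, so the Galois group of f over Q is not contained in A_3 and must be all of S_3. The splitting field has degree |S_3| = 6 over Q, so [K : Q] = 6.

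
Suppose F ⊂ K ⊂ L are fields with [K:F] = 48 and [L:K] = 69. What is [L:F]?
[L:F] = 3312

The tower law says that for any tower of field extensions F ⊂ K ⊂ L with finite degrees, [L:F] = [L:K] · [K:F]. Here this gives [L:F] = 69 · 48 = 3312.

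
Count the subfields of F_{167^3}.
F_{167^3} has 2 subfields

The subfields of F_{p^n} are exactly the fields F_{p^d} for d | n (each is the fixed field of the unique index-d subgroup of Gal(F_{p^n}/F_p) ≅ Z/nZ). The divisors of n = 3 are {1, 3}, giving 2 subfields: F_{167^1}, F_{167^3}.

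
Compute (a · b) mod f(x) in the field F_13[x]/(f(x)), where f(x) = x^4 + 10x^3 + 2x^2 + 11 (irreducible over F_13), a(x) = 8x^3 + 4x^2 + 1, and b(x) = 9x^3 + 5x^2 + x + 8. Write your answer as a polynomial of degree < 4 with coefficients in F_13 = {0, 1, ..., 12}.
a · b ≡ 5x^3 + 7 (mod f(x))

Multiply in F_13[x]: a(x)·b(x) = (8x^3 + 4x^2 + 1)·(9x^3 + 5x^2 + x + 8) = 7x^6 + 11x^5 + 2x^4 + 12x^3 + 11x^2 + x + 8. This has degree ≥ 4, so divide by f(x) over F_13: 7x^6 + 11x^5 + 2x^4 + 12x^3 + 11x^2 + x + 8 = (7x^2 + 6x + 6)·(x^4 + 10x^3 + 2x^2 + 11) + (5x^3 + 7). Hence a·b ≡ 5x^3 + 7 (mod f). (F_13[x]/(f) is a field with 13^4 = 28561 elements since f is irreducible of degree 4.)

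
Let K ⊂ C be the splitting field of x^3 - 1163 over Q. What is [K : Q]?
[K : Q] = 6

The roots of x^3 - 1163 are ∛1163, ω∛1163, ω^2∛1163 where ω = e^(2πi/3) is a primitive cube root of unity, so K = Q(∛1163, ω). Now [Q(∛1163):Q] = 3 (since 1163 is not a perfect cube, x^3 - 1163 is irreducible) and [Q(ω):Q] = 2. Both 2 and 3 divide [K:Q], and [K:Q] ≤ 3·2 = 6, so [K:Q] = 6. (Equivalently: Q(∛1163) ⊂ R but ω ∉ R, so [K : Q(∛1163)] = 2.)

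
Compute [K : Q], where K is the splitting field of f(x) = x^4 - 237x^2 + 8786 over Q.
[K : Q] = 4

Solving the quadratic in x^2: x^2 = (237 ± √(237^2 - 4·8786))/2 = (237 ± √21025)/2 = (237 ± 145)/2, giving x^2 = 191 or x^2 = 46. So f(x) = (x^2 - 191)(x^2 - 46) and the roots of f are ±√191, ±√46. Hence the splitting field is K = Q(√191, √46). Since 191 and 46 are distinct squarefree integers > 1, their product 8786 is not a perfect square, so √46 ∉ Q(√191). By the tower law [K:Q] = [Q(√191,√46):Q(√191)] · [Q(√191):Q] = 2 · 2 = 4.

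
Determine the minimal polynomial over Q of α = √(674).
m_α(x) = x^2 - 674

α satisfies α^2 - 674 = 0, so x^2 - 674 annihilates α. Since d = 674 is squarefree and ≠ 1, it is not a perfect square in Q, so x^2 - 674 has no rational root and is therefore irreducible over Q (a degree-2 polynomial over a field is irreducible iff it has no root). Hence m_α(x) = x^2 - 674.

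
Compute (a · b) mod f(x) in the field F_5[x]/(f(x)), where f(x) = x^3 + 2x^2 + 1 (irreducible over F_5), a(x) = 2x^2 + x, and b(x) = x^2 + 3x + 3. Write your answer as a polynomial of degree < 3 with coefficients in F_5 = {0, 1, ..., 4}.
a · b ≡ 3x^2 + x + 2 (mod f(x))

Multiply in F_5[x]: a(x)·b(x) = (2x^2 + x)·(x^2 + 3x + 3) = 2x^4 + 2x^3 + 4x^2 + 3x. This has degree ≥ 3, so divide by f(x) over F_5: 2x^4 + 2x^3 + 4x^2 + 3x = (2x + 3)·(x^3 + 2x^2 + 1) + (3x^2 + x + 2). Hence a·b ≡ 3x^2 + x + 2 (mod f). (F_5[x]/(f) is a field with 5^3 = 125 elements since f is irreducible of degree 3.)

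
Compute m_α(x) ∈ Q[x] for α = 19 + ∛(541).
m_α(x) = x^3 - 57x^2 + 1083x - 7400

Set β = α - 19 = ∛(541), so β^3 = 541. Then (α - 19)^3 - 541 = 0, i.e. α is a root of g(x) = (x - 19)^3 - 541 = x^3 - 57x^2 + 1083x - 7400. Since g(x) = h(x - 19) where h(x) = x^3 - 541, and h is irreducible over Q (because 541 is not a perfect cube, so h has no rational root, and a monic cubic with no rational root is irreducible), g is also irreducible (irreducibility is preserved under the substitution x → x - 19). Hence m_α(x) = x^3 - 57x^2 + 1083x - 7400.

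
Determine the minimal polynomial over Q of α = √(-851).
m_α(x) = x^2 + 851

α satisfies α^2 + 851 = 0, so x^2 + 851 annihilates α. Since d = -851 is squarefree and ≠ 1, it is not a perfect square in Q, so x^2 + 851 has no rational root and is therefore irreducible over Q (a degree-2 polynomial over a field is irreducible iff it has no root). Hence m_α(x) = x^2 + 851.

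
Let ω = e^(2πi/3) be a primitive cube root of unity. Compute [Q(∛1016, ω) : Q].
[Q(∛1016, ω) : Q] = 6

[Q(∛1016):Q] = 3 (min poly x^3 - 1016, irreducible since 1016 is not a perfect cube). [Q(ω):Q] = 2 (min poly x^2 + x + 1). Since Q(∛1016) ⊂ R and ω ∉ R, we have ω ∉ Q(∛1016), so x^2 + x + 1 remains irreducible over Q(∛1016) and [Q(∛1016, ω) : Q(∛1016)] = 2. By the tower law, [Q(∛1016, ω) : Q] = 3 · 2 = 6. (In fact Q(∛1016, ω) is the splitting field of x^3 - 1016 over Q.)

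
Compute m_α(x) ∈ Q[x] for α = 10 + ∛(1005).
m_α(x) = x^3 - 30x^2 + 300x - 2005

Set β = α - 10 = ∛(1005), so β^3 = 1005. Then (α - 10)^3 - 1005 = 0, i.e. α is a root of g(x) = (x - 10)^3 - 1005 = x^3 - 30x^2 + 300x - 2005. Since g(x) = h(x - 10) where h(x) = x^3 - 1005, and h is irreducible over Q (because 1005 is not a perfect cube, so h has no rational root, and a monic cubic with no rational root is irreducible), g is also irreducible (irreducibility is preserved under the substitution x → x - 10). Hence m_α(x) = x^3 - 30x^2 + 300x - 2005.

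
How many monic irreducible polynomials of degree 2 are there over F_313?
There are 48828 monic irreducible polynomials of degree 2 over F_313

Each element of F_{313^2} that lies in no proper subfield is a root of exactly one monic irreducible of degree 2 over F_313, and each such polynomial has 2 distinct roots in F_{313^2}. By Möbius inversion the count is N_313(2) = (1/2) Σ_{d|2} μ(2/d) · 313^d = (1/2)(μ(2)·313^1 + μ(1)·313^2) = 97656/2 = 48828.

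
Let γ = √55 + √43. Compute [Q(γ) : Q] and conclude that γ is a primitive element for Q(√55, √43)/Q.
[Q(γ) : Q] = 4 (equivalently, Q(γ) = Q(√55, √43))

Obviously Q(γ) ⊆ Q(√55, √43), and [Q(√55, √43):Q] = 4 (since 55, 43 are distinct squarefree integers > 1 with 2365 not a perfect square). To show equality we compute the minimal polynomial of γ. From γ = √55 + √43: γ^2 = 55 + 2√(2365) + 43 = 98 + 2√(2365), so γ^2 - 98 = 2√(2365); squaring, (γ^2 - 98)^2 = 4·2365, i.e. γ^4 - 196γ^2 + 9604 - 9460 = 0, i.e. γ^4 - 196γ^2 + 144 = 0. So γ is a root of x^4 - 196x^2 + 144. This polynomial is irreducible over Q: it has no rational root (each ±√55 ± √43 is irrational), and any factorization into two quadratics over Q would force √(2365) ∈ Q (pairing opposite roots) or √55, √43 ∈ Q (other pairings), all impossible. Hence [Q(γ):Q] = 4 = [Q(√55, √43):Q], so Q(γ) = Q(√55, √43).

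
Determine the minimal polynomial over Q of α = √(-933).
m_α(x) = x^2 + 933

α satisfies α^2 + 933 = 0, so x^2 + 933 annihilates α. Since d = -933 is squarefree and ≠ 1, it is not a perfect square in Q, so x^2 + 933 has no rational root and is therefore irreducible over Q (a degree-2 polynomial over a field is irreducible iff it has no root). Hence m_α(x) = x^2 + 933.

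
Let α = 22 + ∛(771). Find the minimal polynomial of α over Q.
m_α(x) = x^3 - 66x^2 + 1452x - 11419

Set β = α - 22 = ∛(771), so β^3 = 771. Then (α - 22)^3 - 771 = 0, i.e. α is a root of g(x) = (x - 22)^3 - 771 = x^3 - 66x^2 + 1452x - 11419. Since g(x) = h(x - 22) where h(x) = x^3 - 771, and h is irreducible over Q (because 771 is not a perfect cube, so h has no rational root, and a monic cubic with no rational root is irreducible), g is also irreducible (irreducibility is preserved under the substitution x → x - 22). Hence m_α(x) = x^3 - 66x^2 + 1452x - 11419.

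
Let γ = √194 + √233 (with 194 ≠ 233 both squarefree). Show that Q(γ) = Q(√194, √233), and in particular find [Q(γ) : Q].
[Q(γ) : Q] = 4 (equivalently, Q(γ) = Q(√194, √233))

Obviously Q(γ) ⊆ Q(√194, √233), and [Q(√194, √233):Q] = 4 (since 194, 233 are distinct squarefree integers > 1 with 45202 not a perfect square). To show equality we compute the minimal polynomial of γ. From γ = √194 + √233: γ^2 = 194 + 2√(45202) + 233 = 427 + 2√(45202), so γ^2 - 427 = 2√(45202); squaring, (γ^2 - 427)^2 = 4·45202, i.e. γ^4 - 854γ^2 + 182329 - 180808 = 0, i.e. γ^4 - 854γ^2 + 1521 = 0. So γ is a root of x^4 - 854x^2 + 1521. This polynomial is irreducible over Q: it has no rational root (each ±√194 ± √233 is irrational), and any factorization into two quadratics over Q would force √(45202) ∈ Q (pairing opposite roots) or √194, √233 ∈ Q (other pairings), all impossible. Hence [Q(γ):Q] = 4 = [Q(√194, √233):Q], so Q(γ) = Q(√194, √233).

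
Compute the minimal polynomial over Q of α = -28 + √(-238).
m_α(x) = x^2 + 56x + 1022

From α + 28 = √(-238), squaring gives (α + 28)^2 = -238, i.e. α^2 + 56α + 784 = -238, so α^2 + 56α + 1022 = 0. The discriminant of x^2 + 56x + 1022 is (56)^2 - 4·(1022) = 3136 - 4088 = -952, and 4·(-238) is not a perfect square in Q since -238 is squarefree and ≠ 1. Hence x^2 + 56x + 1022 is irreducible over Q and is the minimal polynomial of α.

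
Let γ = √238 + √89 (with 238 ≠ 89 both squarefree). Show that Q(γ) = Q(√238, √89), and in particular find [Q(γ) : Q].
[Q(γ) : Q] = 4 (equivalently, Q(γ) = Q(√238, √89))

Obviously Q(γ) ⊆ Q(√238, √89), and [Q(√238, √89):Q] = 4 (since 238, 89 are distinct squarefree integers > 1 with 21182 not a perfect square). To show equality we compute the minimal polynomial of γ. From γ = √238 + √89: γ^2 = 238 + 2√(21182) + 89 = 327 + 2√(21182), so γ^2 - 327 = 2√(21182); squaring, (γ^2 - 327)^2 = 4·21182, i.e. γ^4 - 654γ^2 + 106929 - 84728 = 0, i.e. γ^4 - 654γ^2 + 22201 = 0. So γ is a root of x^4 - 654x^2 + 22201. This polynomial is irreducible over Q: it has no rational root (each ±√238 ± √89 is irrational), and any factorization into two quadratics over Q would force √(21182) ∈ Q (pairing opposite roots) or √238, √89 ∈ Q (other pairings), all impossible. Hence [Q(γ):Q] = 4 = [Q(√238, √89):Q], so Q(γ) = Q(√238, √89).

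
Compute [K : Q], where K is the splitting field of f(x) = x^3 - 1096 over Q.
[K : Q] = 6

The roots of x^3 - 1096 are ∛1096, ω∛1096, ω^2∛1096 where ω = e^(2πi/3) is a primitive cube root of unity, so K = Q(∛1096, ω). Now [Q(∛1096):Q] = 3 (since 1096 is not a perfect cube, x^3 - 1096 is irreducible) and [Q(ω):Q] = 2. Both 2 and 3 divide [K:Q], and [K:Q] ≤ 3·2 = 6, so [K:Q] = 6. (Equivalently: Q(∛1096) ⊂ R but ω ∉ R, so [K : Q(∛1096)] = 2.)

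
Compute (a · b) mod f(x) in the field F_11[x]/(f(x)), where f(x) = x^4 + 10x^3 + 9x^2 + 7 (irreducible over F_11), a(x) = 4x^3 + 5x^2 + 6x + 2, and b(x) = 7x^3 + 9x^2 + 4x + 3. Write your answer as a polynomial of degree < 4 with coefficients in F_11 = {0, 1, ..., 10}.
a · b ≡ 6x^3 + 3x^2 + 4x + 4 (mod f(x))

Multiply in F_11[x]: a(x)·b(x) = (4x^3 + 5x^2 + 6x + 2)·(7x^3 + 9x^2 + 4x + 3) = 6x^6 + 5x^5 + 4x^4 + x^3 + 2x^2 + 4x + 6. This has degree ≥ 4, so divide by f(x) over F_11: 6x^6 + 5x^5 + 4x^4 + x^3 + 2x^2 + 4x + 6 = (6x^2 + 5)·(x^4 + 10x^3 + 9x^2 + 7) + (6x^3 + 3x^2 + 4x + 4). Hence a·b ≡ 6x^3 + 3x^2 + 4x + 4 (mod f). (F_11[x]/(f) is a field with 11^4 = 14641 elements since f is irreducible of degree 4.)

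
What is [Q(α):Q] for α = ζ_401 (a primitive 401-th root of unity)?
[Q(α):Q] = 400

The minimal polynomial of ζ_401 over Q is the 401-th cyclotomic polynomial Φ_401(x), which is irreducible over Q and has degree φ(401) = 400. Hence [Q(α):Q] = φ(401) = 400.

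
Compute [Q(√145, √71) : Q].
[Q(√145, √71) : Q] = 4

[Q(√145):Q] = 2 (min poly x^2 - 145, irreducible since 145 is squarefree > 1). For the top step, suppose √71 ∈ Q(√145), say √71 = c + d√145 with c, d ∈ Q. Squaring: 71 = c^2 + 145d^2 + 2cd√145. Since √145 ∉ Q this forces 2cd = 0. If d = 0 then √71 = c ∈ Q, contradicting 71 squarefree > 1. If c = 0 then 71 = 145d^2, so 145·71 = (145d)^2 is a perfect square in Q — but 145·71 = 10295 is not a perfect square (since 145 and 71 are distinct squarefree integers). Contradiction. Hence √71 ∉ Q(√145), so x^2 - 71 stays irreducible over Q(√145) and [Q(√145, √71) : Q(√145)] = 2. By the tower law, [Q(√145, √71) : Q] = 2 · 2 = 4.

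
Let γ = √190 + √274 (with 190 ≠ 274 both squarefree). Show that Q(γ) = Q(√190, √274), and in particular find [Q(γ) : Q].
[Q(γ) : Q] = 4 (equivalently, Q(γ) = Q(√190, √274))

Obviously Q(γ) ⊆ Q(√190, √274), and [Q(√190, √274):Q] = 4 (since 190, 274 are distinct squarefree integers > 1 with 52060 not a perfect square). To show equality we compute the minimal polynomial of γ. From γ = √190 + √274: γ^2 = 190 + 2√(52060) + 274 = 464 + 2√(52060), so γ^2 - 464 = 2√(52060); squaring, (γ^2 - 464)^2 = 4·52060, i.e. γ^4 - 928γ^2 + 215296 - 208240 = 0, i.e. γ^4 - 928γ^2 + 7056 = 0. So γ is a root of x^4 - 928x^2 + 7056. This polynomial is irreducible over Q: it has no rational root (each ±√190 ± √274 is irrational), and any factorization into two quadratics over Q would force √(52060) ∈ Q (pairing opposite roots) or √190, √274 ∈ Q (other pairings), all impossible. Hence [Q(γ):Q] = 4 = [Q(√190, √274):Q], so Q(γ) = Q(√190, √274).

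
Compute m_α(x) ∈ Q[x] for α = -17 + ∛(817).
m_α(x) = x^3 + 51x^2 + 867x + 4096

Set β = α + 17 = ∛(817), so β^3 = 817. Then (α + 17)^3 - 817 = 0, i.e. α is a root of g(x) = (x + 17)^3 - 817 = x^3 + 51x^2 + 867x + 4096. Since g(x) = h(x + 17) where h(x) = x^3 - 817, and h is irreducible over Q (because 817 is not a perfect cube, so h has no rational root, and a monic cubic with no rational root is irreducible), g is also irreducible (irreducibility is preserved under the substitution x → x + 17). Hence m_α(x) = x^3 + 51x^2 + 867x + 4096.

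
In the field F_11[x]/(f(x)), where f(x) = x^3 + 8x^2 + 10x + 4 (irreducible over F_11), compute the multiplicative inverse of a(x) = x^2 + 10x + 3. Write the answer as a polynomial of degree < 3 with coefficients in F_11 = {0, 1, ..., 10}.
a(x)^(-1) ≡ x^2 + 6x (mod f(x))

Since f is irreducible over F_11, F_11[x]/(f) is a field and a(x) ≠ 0 has an inverse. Apply the extended Euclidean algorithm to f(x) and a(x) in F_11[x]: f(x) = (x + 9)·a(x) + (5x + 10);  a(x) = (9x + 6)·(5x + 10) + (9). The last nonzero remainder is the constant 9 = gcd(f, a) in F_11. Back-substituting through the division chain expresses 9 = s(x)·a(x) + t(x)·f(x) with s(x) ≡ 9x^2 + 10x (mod f), so (9x^2 + 10x)·a(x) ≡ 9 (mod f). Multiplying by 9^(-1) ≡ 5 in F_11 gives a(x)^(-1) ≡ 5·(9x^2 + 10x) ≡ x^2 + 6x (mod f). Check: (x^2 + 10x + 3)·(x^2 + 6x) = x^4 + 5x^3 + 8x^2 + 7x ≡ 1 (mod x^3 + 8x^2 + 10x + 4).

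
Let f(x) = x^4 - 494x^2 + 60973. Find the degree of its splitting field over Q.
[K : Q] = 4

Solving the quadratic in x^2: x^2 = (494 ± √(494^2 - 4·60973))/2 = (494 ± √144)/2 = (494 ± 12)/2, giving x^2 = 241 or x^2 = 253. So f(x) = (x^2 - 241)(x^2 - 253) and the roots of f are ±√241, ±√253. Hence the splitting field is K = Q(√241, √253). Since 241 and 253 are distinct squarefree integers > 1, their product 60973 is not a perfect square, so √253 ∉ Q(√241). By the tower law [K:Q] = [Q(√241,√253):Q(√241)] · [Q(√241):Q] = 2 · 2 = 4.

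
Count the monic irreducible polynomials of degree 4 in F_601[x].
There are 32616450300 monic irreducible polynomials of degree 4 over F_601

Each element of F_{601^4} that lies in no proper subfield is a root of exactly one monic irreducible of degree 4 over F_601, and each such polynomial has 4 distinct roots in F_{601^4}. By Möbius inversion the count is N_601(4) = (1/4) Σ_{d|4} μ(4/d) · 601^d = (1/4)(μ(4)·601^1 + μ(2)·601^2 + μ(1)·601^4) = 130465801200/4 = 32616450300.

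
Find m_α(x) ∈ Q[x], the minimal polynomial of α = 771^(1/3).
m_α(x) = x^3 - 771

α satisfies α^3 = 771, so x^3 - 771 annihilates α. By the rational root test, a rational root p/q (in lowest terms) of x^3 - 771 would satisfy p^3 = 771 q^3, forcing q = 1 and p^3 = 771; but 771 is not a perfect cube, contradiction. A monic cubic over Q with no rational root is irreducible (any nontrivial factorization would include a linear factor). Hence x^3 - 771 is the minimal polynomial of α, and in particular [Q(α):Q] = 3.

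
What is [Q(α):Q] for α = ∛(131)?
[Q(α):Q] = 3

The minimal polynomial of α is x^3 - 131, irreducible over Q since 131 is not a perfect cube (so x^3 - 131 has no rational root). Hence [Q(α):Q] = deg(m_α) = 3.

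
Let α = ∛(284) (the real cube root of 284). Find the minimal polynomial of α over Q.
m_α(x) = x^3 - 284

α satisfies α^3 = 284, so x^3 - 284 annihilates α. By the rational root test, a rational root p/q (in lowest terms) of x^3 - 284 would satisfy p^3 = 284 q^3, forcing q = 1 and p^3 = 284; but 284 is not a perfect cube, contradiction. A monic cubic over Q with no rational root is irreducible (any nontrivial factorization would include a linear factor). Hence x^3 - 284 is the minimal polynomial of α, and in particular [Q(α):Q] = 3.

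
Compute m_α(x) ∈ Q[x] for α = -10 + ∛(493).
m_α(x) = x^3 + 30x^2 + 300x + 507

Set β = α + 10 = ∛(493), so β^3 = 493. Then (α + 10)^3 - 493 = 0, i.e. α is a root of g(x) = (x + 10)^3 - 493 = x^3 + 30x^2 + 300x + 507. Since g(x) = h(x + 10) where h(x) = x^3 - 493, and h is irreducible over Q (because 493 is not a perfect cube, so h has no rational root, and a monic cubic with no rational root is irreducible), g is also irreducible (irreducibility is preserved under the substitution x → x + 10). Hence m_α(x) = x^3 + 30x^2 + 300x + 507.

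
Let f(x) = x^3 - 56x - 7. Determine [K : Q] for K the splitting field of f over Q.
[K : Q] = 6

By the rational root test, any rational root of the monic integer polynomial f(x) = x^3 - 56x - 7 must be an integer dividing the constant term -7, i.e. one of ±{1, 7}. Evaluating: f(1) = -62, f(-1) = 48, f(7) = -56, f(-7) = 42; none is 0, so f has no rational root and is therefore irreducible over Q (a cubic with no linear factor over a field is irreducible). For an irreducible cubic, the Galois group is A_3 or S_3 according as the discriminant disc(f) = -4a^3 - 27b^2 = -4·(-56)^3 - 27·(-7)^2 = 701141 is or is not a square in Q. Here disc(f) = 701141 is not a perfect square in Q, so the Galois group of f over Q is not contained in A_3 and must be all of S_3. The splitting field has degree |S_3| = 6 over Q, so [K : Q] = 6.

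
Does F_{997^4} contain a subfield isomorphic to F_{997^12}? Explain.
No: F_{997^12} is not a subfield of F_{997^4}

F_{p^m} embeds in F_{p^n} iff m | n. Here 12 ∤ 4 (since 4 = 0·12 + 4 with remainder 4 ≠ 0), so F_{997^12} is not a subfield of F_{997^4}. Equivalently: if it were, the tower law would give 12 = [F_{997^12}:F_997] dividing [F_{997^4}:F_997] = 4, contradiction.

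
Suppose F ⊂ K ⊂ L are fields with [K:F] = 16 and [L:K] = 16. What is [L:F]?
[L:F] = 256

The tower law says that for any tower of field extensions F ⊂ K ⊂ L with finite degrees, [L:F] = [L:K] · [K:F]. Here this gives [L:F] = 16 · 16 = 256.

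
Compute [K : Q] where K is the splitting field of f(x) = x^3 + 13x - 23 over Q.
[K : Q] = 6

By the rational root test, any rational root of the monic integer polynomial f(x) = x^3 + 13x - 23 must be an integer dividing the constant term -23, i.e. one of ±{1, 23}. Evaluating: f(1) = -9, f(-1) = -37, f(23) = 12443, f(-23) = -12489; none is 0, so f has no rational root and is therefore irreducible over Q (a cubic with no linear factor over a field is irreducible). For an irreducible cubic, the Galois group is A_3 or S_3 according as the discriminant disc(f) = -4a^3 - 27b^2 = -4·(13)^3 - 27·(-23)^2 = -23071 is or is not a square in Q. Here disc(f) = -23071 is not a perfect square in Q, so the Galois group of f over Q is not contained in A_3 and must be all of S_3. The splitting field has degree |S_3| = 6 over Q, so [K : Q] = 6.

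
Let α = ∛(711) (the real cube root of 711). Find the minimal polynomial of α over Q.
m_α(x) = x^3 - 711

α satisfies α^3 = 711, so x^3 - 711 annihilates α. By the rational root test, a rational root p/q (in lowest terms) of x^3 - 711 would satisfy p^3 = 711 q^3, forcing q = 1 and p^3 = 711; but 711 is not a perfect cube, contradiction. A monic cubic over Q with no rational root is irreducible (any nontrivial factorization would include a linear factor). Hence x^3 - 711 is the minimal polynomial of α, and in particular [Q(α):Q] = 3.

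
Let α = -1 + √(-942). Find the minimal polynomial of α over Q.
m_α(x) = x^2 + 2x + 943

From α + 1 = √(-942), squaring gives (α + 1)^2 = -942, i.e. α^2 + 2α + 1 = -942, so α^2 + 2α + 943 = 0. The discriminant of x^2 + 2x + 943 is (2)^2 - 4·(943) = 4 - 3772 = -3768, and 4·(-942) is not a perfect square in Q since -942 is squarefree and ≠ 1. Hence x^2 + 2x + 943 is irreducible over Q and is the minimal polynomial of α.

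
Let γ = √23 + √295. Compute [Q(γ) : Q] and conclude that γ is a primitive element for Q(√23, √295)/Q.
[Q(γ) : Q] = 4 (equivalently, Q(γ) = Q(√23, √295))

Obviously Q(γ) ⊆ Q(√23, √295), and [Q(√23, √295):Q] = 4 (since 23, 295 are distinct squarefree integers > 1 with 6785 not a perfect square). To show equality we compute the minimal polynomial of γ. From γ = √23 + √295: γ^2 = 23 + 2√(6785) + 295 = 318 + 2√(6785), so γ^2 - 318 = 2√(6785); squaring, (γ^2 - 318)^2 = 4·6785, i.e. γ^4 - 636γ^2 + 101124 - 27140 = 0, i.e. γ^4 - 636γ^2 + 73984 = 0. So γ is a root of x^4 - 636x^2 + 73984. This polynomial is irreducible over Q: it has no rational root (each ±√23 ± √295 is irrational), and any factorization into two quadratics over Q would force √(6785) ∈ Q (pairing opposite roots) or √23, √295 ∈ Q (other pairings), all impossible. Hence [Q(γ):Q] = 4 = [Q(√23, √295):Q], so Q(γ) = Q(√23, √295).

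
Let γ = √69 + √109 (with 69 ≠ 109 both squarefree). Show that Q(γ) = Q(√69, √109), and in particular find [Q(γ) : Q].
[Q(γ) : Q] = 4 (equivalently, Q(γ) = Q(√69, √109))

Obviously Q(γ) ⊆ Q(√69, √109), and [Q(√69, √109):Q] = 4 (since 69, 109 are distinct squarefree integers > 1 with 7521 not a perfect square). To show equality we compute the minimal polynomial of γ. From γ = √69 + √109: γ^2 = 69 + 2√(7521) + 109 = 178 + 2√(7521), so γ^2 - 178 = 2√(7521); squaring, (γ^2 - 178)^2 = 4·7521, i.e. γ^4 - 356γ^2 + 31684 - 30084 = 0, i.e. γ^4 - 356γ^2 + 1600 = 0. So γ is a root of x^4 - 356x^2 + 1600. This polynomial is irreducible over Q: it has no rational root (each ±√69 ± √109 is irrational), and any factorization into two quadratics over Q would force √(7521) ∈ Q (pairing opposite roots) or √69, √109 ∈ Q (other pairings), all impossible. Hence [Q(γ):Q] = 4 = [Q(√69, √109):Q], so Q(γ) = Q(√69, √109).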